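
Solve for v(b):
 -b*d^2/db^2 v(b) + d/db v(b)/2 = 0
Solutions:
 v(b) = C1 + C2*b^(3/2)


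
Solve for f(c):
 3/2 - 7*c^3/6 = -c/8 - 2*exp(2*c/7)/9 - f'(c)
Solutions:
 f(c) = C1 + 7*c^4/24 - c^2/16 - 3*c/2 - 7*exp(2*c/7)/9


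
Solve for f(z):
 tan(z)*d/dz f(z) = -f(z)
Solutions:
 f(z) = C1/sin(z)


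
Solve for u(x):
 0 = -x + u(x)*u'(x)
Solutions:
 u(x) = -sqrt(C1 + x^2)
 u(x) = sqrt(C1 + x^2)


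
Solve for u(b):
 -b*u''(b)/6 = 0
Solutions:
 u(b) = C1 + C2*b


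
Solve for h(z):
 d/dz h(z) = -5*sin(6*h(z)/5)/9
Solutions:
 5*z/9 + 5*log(cos(6*h(z)/5) - 1)/12 - 5*log(cos(6*h(z)/5) + 1)/12 = C1


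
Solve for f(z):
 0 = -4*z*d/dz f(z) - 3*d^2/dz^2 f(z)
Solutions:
 f(z) = C1 + C2*erf(sqrt(6)*z/3)


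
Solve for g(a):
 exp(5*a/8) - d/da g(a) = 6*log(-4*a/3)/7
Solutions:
 g(a) = C1 - 6*a*log(-a)/7 + 6*a*(-2*log(2) + 1 + log(3))/7 + 8*exp(5*a/8)/5


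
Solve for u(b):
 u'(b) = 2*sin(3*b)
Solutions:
 u(b) = C1 - 2*cos(3*b)/3


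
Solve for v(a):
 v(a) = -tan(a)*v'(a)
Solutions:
 v(a) = C1/sin(a)


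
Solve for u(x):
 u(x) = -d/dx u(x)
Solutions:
 u(x) = C1*exp(-x)


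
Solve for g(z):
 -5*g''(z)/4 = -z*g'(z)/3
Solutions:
 g(z) = C1 + C2*erfi(sqrt(30)*z/15)


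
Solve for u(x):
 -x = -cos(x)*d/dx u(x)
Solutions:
 u(x) = C1 + Integral(x/cos(x), x)


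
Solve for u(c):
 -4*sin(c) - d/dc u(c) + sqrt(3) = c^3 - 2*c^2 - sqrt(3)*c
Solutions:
 u(c) = C1 - c^4/4 + 2*c^3/3 + sqrt(3)*c^2/2 + sqrt(3)*c + 4*cos(c)


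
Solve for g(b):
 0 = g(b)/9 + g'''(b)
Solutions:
 g(b) = C3*exp(-3^(1/3)*b/3) + (C1*sin(3^(5/6)*b/6) + C2*cos(3^(5/6)*b/6))*exp(3^(1/3)*b/6)


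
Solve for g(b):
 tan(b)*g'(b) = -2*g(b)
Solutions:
 g(b) = C1/sin(b)^2


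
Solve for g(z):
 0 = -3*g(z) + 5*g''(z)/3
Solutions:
 g(z) = C1*exp(-3*sqrt(5)*z/5) + C2*exp(3*sqrt(5)*z/5)


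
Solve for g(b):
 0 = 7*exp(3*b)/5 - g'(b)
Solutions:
 g(b) = C1 + 7*exp(3*b)/15


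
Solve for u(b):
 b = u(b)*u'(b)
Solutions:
 u(b) = -sqrt(C1 + b^2)
 u(b) = sqrt(C1 + b^2)


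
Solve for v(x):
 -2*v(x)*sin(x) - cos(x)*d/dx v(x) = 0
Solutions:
 v(x) = C1*cos(x)^2


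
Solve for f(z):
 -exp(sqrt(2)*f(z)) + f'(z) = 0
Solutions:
 f(z) = sqrt(2)*(2*log(-1/(C1 + z)) - log(2))/4


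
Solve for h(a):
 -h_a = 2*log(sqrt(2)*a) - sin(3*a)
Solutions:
 h(a) = C1 - 2*a*log(a) - a*log(2) + 2*a - cos(3*a)/3


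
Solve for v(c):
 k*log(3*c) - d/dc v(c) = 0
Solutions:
 v(c) = C1 + c*k*log(c) - c*k + c*k*log(3)


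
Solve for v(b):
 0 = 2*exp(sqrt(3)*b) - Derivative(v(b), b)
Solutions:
 v(b) = C1 + 2*sqrt(3)*exp(sqrt(3)*b)/3


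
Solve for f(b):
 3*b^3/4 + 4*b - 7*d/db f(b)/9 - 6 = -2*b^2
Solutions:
 f(b) = C1 + 27*b^4/112 + 6*b^3/7 + 18*b^2/7 - 54*b/7


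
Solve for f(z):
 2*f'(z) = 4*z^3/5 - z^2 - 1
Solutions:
 f(z) = C1 + z^4/10 - z^3/6 - z/2


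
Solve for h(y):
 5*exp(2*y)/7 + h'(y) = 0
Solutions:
 h(y) = C1 - 5*exp(2*y)/14


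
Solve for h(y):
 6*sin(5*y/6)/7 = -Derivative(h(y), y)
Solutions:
 h(y) = C1 + 36*cos(5*y/6)/35


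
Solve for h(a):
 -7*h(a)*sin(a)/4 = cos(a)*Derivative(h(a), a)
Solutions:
 h(a) = C1*cos(a)^(7/4)


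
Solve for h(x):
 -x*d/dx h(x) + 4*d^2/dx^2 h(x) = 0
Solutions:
 h(x) = C1 + C2*erfi(sqrt(2)*x/4)


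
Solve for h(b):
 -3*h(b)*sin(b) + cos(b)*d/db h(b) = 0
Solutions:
 h(b) = C1/cos(b)^3


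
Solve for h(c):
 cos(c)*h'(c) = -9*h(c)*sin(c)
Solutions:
 h(c) = C1*cos(c)^9


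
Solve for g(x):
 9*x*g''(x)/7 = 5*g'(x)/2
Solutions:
 g(x) = C1 + C2*x^(53/18)


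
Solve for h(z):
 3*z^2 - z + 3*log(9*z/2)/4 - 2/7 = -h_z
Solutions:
 h(z) = C1 - z^3 + z^2/2 - 3*z*log(z)/4 - 3*z*log(3)/2 + 3*z*log(2)/4 + 29*z/28


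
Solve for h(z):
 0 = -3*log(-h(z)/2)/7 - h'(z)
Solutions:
 7*Integral(1/(log(-_y) - log(2)), (_y, h(z)))/3 = C1 - z


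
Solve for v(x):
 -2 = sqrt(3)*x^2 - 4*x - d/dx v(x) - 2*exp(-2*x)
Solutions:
 v(x) = C1 + sqrt(3)*x^3/3 - 2*x^2 + 2*x + exp(-2*x)


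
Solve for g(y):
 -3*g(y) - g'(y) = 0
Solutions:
 g(y) = C1*exp(-3*y)


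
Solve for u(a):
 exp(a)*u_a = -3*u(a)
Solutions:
 u(a) = C1*exp(3*exp(-a))


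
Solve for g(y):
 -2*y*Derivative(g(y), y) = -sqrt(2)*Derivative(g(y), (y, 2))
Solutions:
 g(y) = C1 + C2*erfi(2^(3/4)*y/2)


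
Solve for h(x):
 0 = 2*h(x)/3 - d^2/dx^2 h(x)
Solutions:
 h(x) = C1*exp(-sqrt(6)*x/3) + C2*exp(sqrt(6)*x/3)


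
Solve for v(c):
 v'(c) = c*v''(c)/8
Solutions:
 v(c) = C1 + C2*c^9


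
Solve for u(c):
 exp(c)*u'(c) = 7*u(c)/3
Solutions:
 u(c) = C1*exp(-7*exp(-c)/3)


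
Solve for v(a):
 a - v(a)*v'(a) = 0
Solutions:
 v(a) = -sqrt(C1 + a^2)
 v(a) = sqrt(C1 + a^2)


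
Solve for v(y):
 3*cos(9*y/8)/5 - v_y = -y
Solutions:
 v(y) = C1 + y^2/2 + 8*sin(9*y/8)/15


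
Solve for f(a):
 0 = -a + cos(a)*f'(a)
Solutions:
 f(a) = C1 + Integral(a/cos(a), a)


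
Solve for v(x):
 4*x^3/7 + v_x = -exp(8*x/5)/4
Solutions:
 v(x) = C1 - x^4/7 - 5*exp(8*x/5)/32


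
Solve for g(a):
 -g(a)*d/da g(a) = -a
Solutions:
 g(a) = -sqrt(C1 + a^2)
 g(a) = sqrt(C1 + a^2)


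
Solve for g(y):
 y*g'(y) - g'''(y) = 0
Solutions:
 g(y) = C1 + Integral(C2*airyai(y) + C3*airybi(y), y)


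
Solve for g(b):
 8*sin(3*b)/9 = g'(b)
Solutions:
 g(b) = C1 - 8*cos(3*b)/27


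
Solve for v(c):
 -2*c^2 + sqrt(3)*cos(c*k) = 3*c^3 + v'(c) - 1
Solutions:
 v(c) = C1 - 3*c^4/4 - 2*c^3/3 + c + sqrt(3)*sin(c*k)/k


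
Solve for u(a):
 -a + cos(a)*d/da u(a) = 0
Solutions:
 u(a) = C1 + Integral(a/cos(a), a)


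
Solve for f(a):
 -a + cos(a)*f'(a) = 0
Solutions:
 f(a) = C1 + Integral(a/cos(a), a)


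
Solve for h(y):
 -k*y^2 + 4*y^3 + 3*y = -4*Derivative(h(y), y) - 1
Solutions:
 h(y) = C1 + k*y^3/12 - y^4/4 - 3*y^2/8 - y/4


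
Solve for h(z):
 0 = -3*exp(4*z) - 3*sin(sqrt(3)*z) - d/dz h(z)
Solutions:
 h(z) = C1 - 3*exp(4*z)/4 + sqrt(3)*cos(sqrt(3)*z)


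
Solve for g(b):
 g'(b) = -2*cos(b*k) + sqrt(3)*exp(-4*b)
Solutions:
 g(b) = C1 - sqrt(3)*exp(-4*b)/4 - 2*sin(b*k)/k


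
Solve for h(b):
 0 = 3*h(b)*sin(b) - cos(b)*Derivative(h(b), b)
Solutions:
 h(b) = C1/cos(b)^3


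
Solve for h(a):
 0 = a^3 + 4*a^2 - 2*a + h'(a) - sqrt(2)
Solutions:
 h(a) = C1 - a^4/4 - 4*a^3/3 + a^2 + sqrt(2)*a


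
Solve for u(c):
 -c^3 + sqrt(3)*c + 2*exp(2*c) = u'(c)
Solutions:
 u(c) = C1 - c^4/4 + sqrt(3)*c^2/2 + exp(2*c)


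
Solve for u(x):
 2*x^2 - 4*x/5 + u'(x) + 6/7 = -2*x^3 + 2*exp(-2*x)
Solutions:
 u(x) = C1 - x^4/2 - 2*x^3/3 + 2*x^2/5 - 6*x/7 - exp(-2*x)


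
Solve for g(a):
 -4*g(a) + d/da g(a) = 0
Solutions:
 g(a) = C1*exp(4*a)


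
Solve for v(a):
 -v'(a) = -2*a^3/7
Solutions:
 v(a) = C1 + a^4/14


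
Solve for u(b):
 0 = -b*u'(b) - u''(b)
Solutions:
 u(b) = C1 + C2*erf(sqrt(2)*b/2)


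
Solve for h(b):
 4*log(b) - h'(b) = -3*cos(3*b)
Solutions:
 h(b) = C1 + 4*b*log(b) - 4*b + sin(3*b)


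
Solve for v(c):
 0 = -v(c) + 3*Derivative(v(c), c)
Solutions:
 v(c) = C1*exp(c/3)


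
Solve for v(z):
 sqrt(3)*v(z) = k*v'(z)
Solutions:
 v(z) = C1*exp(sqrt(3)*z/k)


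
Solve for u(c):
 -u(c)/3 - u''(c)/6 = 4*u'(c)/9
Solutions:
 u(c) = (C1*sin(sqrt(2)*c/3) + C2*cos(sqrt(2)*c/3))*exp(-4*c/3)


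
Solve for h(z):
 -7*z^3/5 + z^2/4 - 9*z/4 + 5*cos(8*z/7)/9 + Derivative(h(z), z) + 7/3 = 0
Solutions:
 h(z) = C1 + 7*z^4/20 - z^3/12 + 9*z^2/8 - 7*z/3 - 35*sin(8*z/7)/72


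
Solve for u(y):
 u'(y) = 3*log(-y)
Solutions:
 u(y) = C1 + 3*y*log(-y) - 3*y


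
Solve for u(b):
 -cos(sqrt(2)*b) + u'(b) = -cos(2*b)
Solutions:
 u(b) = C1 - sin(2*b)/2 + sqrt(2)*sin(sqrt(2)*b)/2


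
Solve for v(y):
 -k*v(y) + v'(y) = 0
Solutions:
 v(y) = C1*exp(k*y)


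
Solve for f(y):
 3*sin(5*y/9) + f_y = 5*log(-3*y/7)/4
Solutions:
 f(y) = C1 + 5*y*log(-y)/4 - 5*y*log(7)/4 - 5*y/4 + 5*y*log(3)/4 + 27*cos(5*y/9)/5


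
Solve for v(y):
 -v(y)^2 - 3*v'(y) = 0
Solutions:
 v(y) = 3/(C1 + y)


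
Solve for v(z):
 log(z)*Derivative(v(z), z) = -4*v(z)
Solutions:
 v(z) = C1*exp(-4*li(z))


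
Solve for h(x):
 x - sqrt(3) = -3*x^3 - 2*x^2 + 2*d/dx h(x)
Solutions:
 h(x) = C1 + 3*x^4/8 + x^3/3 + x^2/4 - sqrt(3)*x/2


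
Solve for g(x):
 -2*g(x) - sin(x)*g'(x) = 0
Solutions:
 g(x) = C1*(cos(x) + 1)/(cos(x) - 1)


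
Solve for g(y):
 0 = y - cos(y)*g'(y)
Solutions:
 g(y) = C1 + Integral(y/cos(y), y)


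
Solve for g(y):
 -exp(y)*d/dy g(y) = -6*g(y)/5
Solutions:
 g(y) = C1*exp(-6*exp(-y)/5)


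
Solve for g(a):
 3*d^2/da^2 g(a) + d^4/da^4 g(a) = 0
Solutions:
 g(a) = C1 + C2*a + C3*sin(sqrt(3)*a) + C4*cos(sqrt(3)*a)


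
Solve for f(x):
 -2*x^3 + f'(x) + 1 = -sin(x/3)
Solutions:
 f(x) = C1 + x^4/2 - x + 3*cos(x/3)


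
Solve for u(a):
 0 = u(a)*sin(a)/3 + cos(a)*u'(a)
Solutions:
 u(a) = C1*cos(a)^(1/3)


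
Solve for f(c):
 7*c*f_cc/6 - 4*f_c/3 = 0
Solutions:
 f(c) = C1 + C2*c^(15/7)


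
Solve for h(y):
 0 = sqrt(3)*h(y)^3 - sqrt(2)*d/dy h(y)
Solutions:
 h(y) = -sqrt(-1/(C1 + sqrt(6)*y))
 h(y) = sqrt(-1/(C1 + sqrt(6)*y))


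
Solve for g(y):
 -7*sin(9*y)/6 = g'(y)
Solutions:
 g(y) = C1 + 7*cos(9*y)/54


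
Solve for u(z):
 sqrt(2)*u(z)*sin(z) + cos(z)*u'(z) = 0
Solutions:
 u(z) = C1*cos(z)^(sqrt(2))


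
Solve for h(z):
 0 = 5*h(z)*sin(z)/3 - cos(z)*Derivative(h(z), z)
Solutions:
 h(z) = C1/cos(z)^(5/3)


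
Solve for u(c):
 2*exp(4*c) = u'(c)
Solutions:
 u(c) = C1 + exp(4*c)/2


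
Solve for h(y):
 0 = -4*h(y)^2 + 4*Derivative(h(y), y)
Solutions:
 h(y) = -1/(C1 + y)


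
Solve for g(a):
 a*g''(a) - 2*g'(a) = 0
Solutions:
 g(a) = C1 + C2*a^3


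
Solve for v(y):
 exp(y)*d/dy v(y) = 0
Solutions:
 v(y) = C1


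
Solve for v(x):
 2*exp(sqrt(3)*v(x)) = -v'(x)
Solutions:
 v(x) = sqrt(3)*(2*log(1/(C1 + 2*x)) - log(3))/6


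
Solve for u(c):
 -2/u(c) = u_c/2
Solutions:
 u(c) = -sqrt(C1 - 8*c)
 u(c) = sqrt(C1 - 8*c)


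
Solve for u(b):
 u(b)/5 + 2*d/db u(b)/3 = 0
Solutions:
 u(b) = C1*exp(-3*b/10)


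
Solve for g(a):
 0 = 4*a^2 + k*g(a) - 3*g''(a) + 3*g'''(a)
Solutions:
 g(a) = C1*exp(a*(-(9*k/2 + sqrt((9*k - 2)^2 - 4)/2 - 1)^(1/3) + 1 - 1/(9*k/2 + sqrt((9*k - 2)^2 - 4)/2 - 1)^(1/3))/3) + C2*exp(a*((9*k/2 + sqrt((9*k - 2)^2 - 4)/2 - 1)^(1/3) - sqrt(3)*I*(9*k/2 + sqrt((9*k - 2)^2 - 4)/2 - 1)^(1/3) + 2 - 4/((-1 + sqrt(3)*I)*(9*k/2 + sqrt((9*k - 2)^2 - 4)/2 - 1)^(1/3)))/6) + C3*exp(a*((9*k/2 + sqrt((9*k - 2)^2 - 4)/2 - 1)^(1/3) + sqrt(3)*I*(9*k/2 + sqrt((9*k - 2)^2 - 4)/2 - 1)^(1/3) + 2 + 4/((1 + sqrt(3)*I)*(9*k/2 + sqrt((9*k - 2)^2 - 4)/2 - 1)^(1/3)))/6) - 4*a^2/k - 24/k^2


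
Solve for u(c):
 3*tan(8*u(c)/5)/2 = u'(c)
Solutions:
 u(c) = -5*asin(C1*exp(12*c/5))/8 + 5*pi/8
 u(c) = 5*asin(C1*exp(12*c/5))/8


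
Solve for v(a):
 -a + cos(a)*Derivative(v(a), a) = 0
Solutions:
 v(a) = C1 + Integral(a/cos(a), a)


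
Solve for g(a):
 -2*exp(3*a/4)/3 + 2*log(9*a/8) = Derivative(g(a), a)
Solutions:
 g(a) = C1 + 2*a*log(a) + 2*a*(-3*log(2) - 1 + 2*log(3)) - 8*exp(3*a/4)/9


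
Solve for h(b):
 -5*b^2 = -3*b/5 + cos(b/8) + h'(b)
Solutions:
 h(b) = C1 - 5*b^3/3 + 3*b^2/10 - 8*sin(b/8)


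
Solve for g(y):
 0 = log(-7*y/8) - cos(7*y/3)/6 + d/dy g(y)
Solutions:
 g(y) = C1 - y*log(-y) - y*log(7) + y + 3*y*log(2) + sin(7*y/3)/14


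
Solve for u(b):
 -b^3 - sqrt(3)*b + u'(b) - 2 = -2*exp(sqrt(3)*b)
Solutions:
 u(b) = C1 + b^4/4 + sqrt(3)*b^2/2 + 2*b - 2*sqrt(3)*exp(sqrt(3)*b)/3


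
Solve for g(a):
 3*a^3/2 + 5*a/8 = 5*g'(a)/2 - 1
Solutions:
 g(a) = C1 + 3*a^4/20 + a^2/8 + 2*a/5


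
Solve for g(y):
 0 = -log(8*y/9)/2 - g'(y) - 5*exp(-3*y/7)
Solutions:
 g(y) = C1 - y*log(y)/2 + y*(-3*log(2)/2 + 1/2 + log(3)) + 35*exp(-3*y/7)/3


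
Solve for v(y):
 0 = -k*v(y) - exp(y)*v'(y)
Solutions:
 v(y) = C1*exp(k*exp(-y))


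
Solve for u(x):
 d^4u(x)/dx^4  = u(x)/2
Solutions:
 u(x) = C1*exp(-2^(3/4)*x/2) + C2*exp(2^(3/4)*x/2) + C3*sin(2^(3/4)*x/2) + C4*cos(2^(3/4)*x/2)


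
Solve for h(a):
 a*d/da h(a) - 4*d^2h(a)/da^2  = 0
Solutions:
 h(a) = C1 + C2*erfi(sqrt(2)*a/4)


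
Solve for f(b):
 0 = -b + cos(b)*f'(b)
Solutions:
 f(b) = C1 + Integral(b/cos(b), b)


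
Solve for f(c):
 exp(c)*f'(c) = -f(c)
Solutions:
 f(c) = C1*exp(exp(-c))


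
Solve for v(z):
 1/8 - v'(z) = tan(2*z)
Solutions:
 v(z) = C1 + z/8 + log(cos(2*z))/2


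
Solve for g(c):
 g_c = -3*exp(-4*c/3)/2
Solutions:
 g(c) = C1 + 9*exp(-4*c/3)/8


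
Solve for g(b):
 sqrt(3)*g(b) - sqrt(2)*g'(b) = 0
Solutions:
 g(b) = C1*exp(sqrt(6)*b/2)


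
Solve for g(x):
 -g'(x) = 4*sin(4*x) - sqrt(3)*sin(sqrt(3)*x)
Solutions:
 g(x) = C1 + cos(4*x) - cos(sqrt(3)*x)


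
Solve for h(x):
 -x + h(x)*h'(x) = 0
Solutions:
 h(x) = -sqrt(C1 + x^2)
 h(x) = sqrt(C1 + x^2)


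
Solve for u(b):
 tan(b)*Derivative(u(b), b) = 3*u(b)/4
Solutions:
 u(b) = C1*sin(b)^(3/4)


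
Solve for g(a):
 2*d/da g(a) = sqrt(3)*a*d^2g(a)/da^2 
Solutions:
 g(a) = C1 + C2*a^(1 + 2*sqrt(3)/3)


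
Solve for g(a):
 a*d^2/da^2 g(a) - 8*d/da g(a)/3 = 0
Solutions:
 g(a) = C1 + C2*a^(11/3)


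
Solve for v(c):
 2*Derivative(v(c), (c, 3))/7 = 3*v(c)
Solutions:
 v(c) = C3*exp(2^(2/3)*21^(1/3)*c/2) + (C1*sin(2^(2/3)*3^(5/6)*7^(1/3)*c/4) + C2*cos(2^(2/3)*3^(5/6)*7^(1/3)*c/4))*exp(-2^(2/3)*21^(1/3)*c/4)


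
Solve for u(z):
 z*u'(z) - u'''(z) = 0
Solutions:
 u(z) = C1 + Integral(C2*airyai(z) + C3*airybi(z), z)


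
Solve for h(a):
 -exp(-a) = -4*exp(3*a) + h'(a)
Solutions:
 h(a) = C1 + 4*exp(3*a)/3 + exp(-a)


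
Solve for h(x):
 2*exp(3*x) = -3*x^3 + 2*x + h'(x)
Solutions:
 h(x) = C1 + 3*x^4/4 - x^2 + 2*exp(3*x)/3


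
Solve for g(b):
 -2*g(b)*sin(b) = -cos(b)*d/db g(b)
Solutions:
 g(b) = C1/cos(b)^2


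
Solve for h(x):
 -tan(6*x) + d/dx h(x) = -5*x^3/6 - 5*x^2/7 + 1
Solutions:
 h(x) = C1 - 5*x^4/24 - 5*x^3/21 + x - log(cos(6*x))/6


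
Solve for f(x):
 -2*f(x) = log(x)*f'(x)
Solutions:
 f(x) = C1*exp(-2*li(x))


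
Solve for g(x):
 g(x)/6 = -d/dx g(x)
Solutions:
 g(x) = C1*exp(-x/6)


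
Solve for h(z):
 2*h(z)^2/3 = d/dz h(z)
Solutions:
 h(z) = -3/(C1 + 2*z)


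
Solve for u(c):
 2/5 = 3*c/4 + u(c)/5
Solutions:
 u(c) = 2 - 15*c/4


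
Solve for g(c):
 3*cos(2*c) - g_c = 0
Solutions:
 g(c) = C1 + 3*sin(2*c)/2


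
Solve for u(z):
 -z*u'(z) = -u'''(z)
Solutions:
 u(z) = C1 + Integral(C2*airyai(z) + C3*airybi(z), z)


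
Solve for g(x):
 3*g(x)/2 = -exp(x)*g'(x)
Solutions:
 g(x) = C1*exp(3*exp(-x)/2)


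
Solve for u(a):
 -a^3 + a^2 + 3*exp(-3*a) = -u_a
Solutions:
 u(a) = C1 + a^4/4 - a^3/3 + exp(-3*a)


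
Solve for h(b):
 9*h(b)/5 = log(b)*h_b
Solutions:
 h(b) = C1*exp(9*li(b)/5)


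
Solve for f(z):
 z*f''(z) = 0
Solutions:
 f(z) = C1 + C2*z


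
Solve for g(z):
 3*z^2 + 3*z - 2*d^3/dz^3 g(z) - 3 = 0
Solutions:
 g(z) = C1 + C2*z + C3*z^2 + z^5/40 + z^4/16 - z^3/4


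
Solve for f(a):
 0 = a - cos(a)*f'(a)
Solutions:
 f(a) = C1 + Integral(a/cos(a), a)


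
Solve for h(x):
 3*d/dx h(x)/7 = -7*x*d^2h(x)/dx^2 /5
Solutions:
 h(x) = C1 + C2*x^(34/49)


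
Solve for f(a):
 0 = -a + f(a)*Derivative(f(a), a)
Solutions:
 f(a) = -sqrt(C1 + a^2)
 f(a) = sqrt(C1 + a^2)


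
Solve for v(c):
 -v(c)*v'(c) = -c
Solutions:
 v(c) = -sqrt(C1 + c^2)
 v(c) = sqrt(C1 + c^2)


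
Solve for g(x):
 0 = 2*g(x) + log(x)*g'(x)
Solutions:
 g(x) = C1*exp(-2*li(x))


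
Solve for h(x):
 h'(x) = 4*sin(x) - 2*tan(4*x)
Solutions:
 h(x) = C1 + log(cos(4*x))/2 - 4*cos(x)


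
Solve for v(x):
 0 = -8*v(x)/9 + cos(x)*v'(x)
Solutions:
 v(x) = C1*(sin(x) + 1)^(4/9)/(sin(x) - 1)^(4/9)


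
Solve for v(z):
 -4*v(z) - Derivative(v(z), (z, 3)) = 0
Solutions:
 v(z) = C3*exp(-2^(2/3)*z) + (C1*sin(2^(2/3)*sqrt(3)*z/2) + C2*cos(2^(2/3)*sqrt(3)*z/2))*exp(2^(2/3)*z/2)


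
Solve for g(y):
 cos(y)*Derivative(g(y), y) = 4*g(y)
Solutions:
 g(y) = C1*(sin(y)^2 + 2*sin(y) + 1)/(sin(y)^2 - 2*sin(y) + 1)


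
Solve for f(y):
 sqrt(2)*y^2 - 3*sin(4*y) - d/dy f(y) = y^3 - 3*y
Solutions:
 f(y) = C1 - y^4/4 + sqrt(2)*y^3/3 + 3*y^2/2 + 3*cos(4*y)/4


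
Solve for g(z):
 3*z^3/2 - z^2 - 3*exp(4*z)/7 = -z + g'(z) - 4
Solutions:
 g(z) = C1 + 3*z^4/8 - z^3/3 + z^2/2 + 4*z - 3*exp(4*z)/28


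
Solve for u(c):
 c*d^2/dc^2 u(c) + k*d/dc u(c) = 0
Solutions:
 u(c) = C1 + c^(1 - re(k))*(C2*sin(log(c)*Abs(im(k))) + C3*cos(log(c)*im(k)))


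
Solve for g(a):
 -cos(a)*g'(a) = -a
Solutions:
 g(a) = C1 + Integral(a/cos(a), a)


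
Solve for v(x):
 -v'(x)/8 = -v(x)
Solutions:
 v(x) = C1*exp(8*x)


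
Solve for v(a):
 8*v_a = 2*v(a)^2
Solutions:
 v(a) = -4/(C1 + a)


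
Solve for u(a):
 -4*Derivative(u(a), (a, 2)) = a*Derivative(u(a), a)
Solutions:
 u(a) = C1 + C2*erf(sqrt(2)*a/4)


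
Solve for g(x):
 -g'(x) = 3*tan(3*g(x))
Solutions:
 g(x) = -asin(C1*exp(-9*x))/3 + pi/3
 g(x) = asin(C1*exp(-9*x))/3


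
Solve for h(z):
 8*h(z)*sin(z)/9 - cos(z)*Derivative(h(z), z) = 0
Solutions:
 h(z) = C1/cos(z)^(8/9)


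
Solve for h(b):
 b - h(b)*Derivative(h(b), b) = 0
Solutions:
 h(b) = -sqrt(C1 + b^2)
 h(b) = sqrt(C1 + b^2)


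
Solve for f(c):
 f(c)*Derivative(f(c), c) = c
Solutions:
 f(c) = -sqrt(C1 + c^2)
 f(c) = sqrt(C1 + c^2)


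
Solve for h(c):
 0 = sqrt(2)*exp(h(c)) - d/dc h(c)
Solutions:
 h(c) = log(-1/(C1 + sqrt(2)*c))


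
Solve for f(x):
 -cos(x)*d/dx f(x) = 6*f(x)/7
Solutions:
 f(x) = C1*(sin(x) - 1)^(3/7)/(sin(x) + 1)^(3/7)


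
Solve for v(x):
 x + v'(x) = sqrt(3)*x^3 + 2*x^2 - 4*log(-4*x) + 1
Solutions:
 v(x) = C1 + sqrt(3)*x^4/4 + 2*x^3/3 - x^2/2 - 4*x*log(-x) + x*(5 - 8*log(2))


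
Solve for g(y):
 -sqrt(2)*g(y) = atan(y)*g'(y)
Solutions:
 g(y) = C1*exp(-sqrt(2)*Integral(1/atan(y), y))


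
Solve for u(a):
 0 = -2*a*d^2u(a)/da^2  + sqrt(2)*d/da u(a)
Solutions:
 u(a) = C1 + C2*a^(sqrt(2)/2 + 1)


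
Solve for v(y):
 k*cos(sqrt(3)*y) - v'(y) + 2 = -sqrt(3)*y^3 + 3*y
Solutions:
 v(y) = C1 + sqrt(3)*k*sin(sqrt(3)*y)/3 + sqrt(3)*y^4/4 - 3*y^2/2 + 2*y


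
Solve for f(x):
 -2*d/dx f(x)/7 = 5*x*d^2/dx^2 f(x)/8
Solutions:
 f(x) = C1 + C2*x^(19/35)


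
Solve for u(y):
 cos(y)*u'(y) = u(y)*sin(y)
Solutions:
 u(y) = C1/cos(y)


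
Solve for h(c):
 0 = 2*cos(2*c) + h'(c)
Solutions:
 h(c) = C1 - sin(2*c)


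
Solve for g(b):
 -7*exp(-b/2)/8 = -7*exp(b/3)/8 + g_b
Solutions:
 g(b) = C1 + 21*exp(b/3)/8 + 7*exp(-b/2)/4


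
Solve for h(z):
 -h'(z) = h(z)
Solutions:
 h(z) = C1*exp(-z)


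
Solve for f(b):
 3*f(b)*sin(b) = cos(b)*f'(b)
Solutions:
 f(b) = C1/cos(b)^3


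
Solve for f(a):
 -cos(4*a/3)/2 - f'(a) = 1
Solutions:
 f(a) = C1 - a - 3*sin(4*a/3)/8


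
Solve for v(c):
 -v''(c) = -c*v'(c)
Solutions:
 v(c) = C1 + C2*erfi(sqrt(2)*c/2)


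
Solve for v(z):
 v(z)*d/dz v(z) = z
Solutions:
 v(z) = -sqrt(C1 + z^2)
 v(z) = sqrt(C1 + z^2)


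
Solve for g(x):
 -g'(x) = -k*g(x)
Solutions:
 g(x) = C1*exp(k*x)


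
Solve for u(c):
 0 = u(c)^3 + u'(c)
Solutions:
 u(c) = -sqrt(2)*sqrt(-1/(C1 - c))/2
 u(c) = sqrt(2)*sqrt(-1/(C1 - c))/2


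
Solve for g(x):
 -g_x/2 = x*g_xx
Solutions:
 g(x) = C1 + C2*sqrt(x)


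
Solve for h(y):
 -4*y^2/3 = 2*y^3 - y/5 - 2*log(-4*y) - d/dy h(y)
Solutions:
 h(y) = C1 + y^4/2 + 4*y^3/9 - y^2/10 - 2*y*log(-y) + 2*y*(1 - 2*log(2))


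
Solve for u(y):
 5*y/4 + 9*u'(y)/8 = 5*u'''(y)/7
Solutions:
 u(y) = C1 + C2*exp(-3*sqrt(70)*y/20) + C3*exp(3*sqrt(70)*y/20) - 5*y^2/9


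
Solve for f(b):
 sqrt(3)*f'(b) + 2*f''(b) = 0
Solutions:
 f(b) = C1 + C2*exp(-sqrt(3)*b/2)


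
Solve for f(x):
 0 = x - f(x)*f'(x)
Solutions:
 f(x) = -sqrt(C1 + x^2)
 f(x) = sqrt(C1 + x^2)


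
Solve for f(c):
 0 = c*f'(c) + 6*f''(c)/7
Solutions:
 f(c) = C1 + C2*erf(sqrt(21)*c/6)


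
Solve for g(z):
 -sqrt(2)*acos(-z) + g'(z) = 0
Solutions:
 g(z) = C1 + sqrt(2)*(z*acos(-z) + sqrt(1 - z^2))


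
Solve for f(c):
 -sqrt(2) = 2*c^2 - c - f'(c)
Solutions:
 f(c) = C1 + 2*c^3/3 - c^2/2 + sqrt(2)*c


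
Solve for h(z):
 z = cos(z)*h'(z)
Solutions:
 h(z) = C1 + Integral(z/cos(z), z)


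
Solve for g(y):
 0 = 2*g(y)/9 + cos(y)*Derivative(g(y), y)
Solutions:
 g(y) = C1*(sin(y) - 1)^(1/9)/(sin(y) + 1)^(1/9)


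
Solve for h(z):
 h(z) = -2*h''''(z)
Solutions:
 h(z) = (C1*sin(2^(1/4)*z/2) + C2*cos(2^(1/4)*z/2))*exp(-2^(1/4)*z/2) + (C3*sin(2^(1/4)*z/2) + C4*cos(2^(1/4)*z/2))*exp(2^(1/4)*z/2)


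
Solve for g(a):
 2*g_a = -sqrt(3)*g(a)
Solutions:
 g(a) = C1*exp(-sqrt(3)*a/2)


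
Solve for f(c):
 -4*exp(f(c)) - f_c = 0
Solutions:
 f(c) = log(1/(C1 + 4*c))


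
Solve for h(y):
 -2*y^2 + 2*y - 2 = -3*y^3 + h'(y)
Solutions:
 h(y) = C1 + 3*y^4/4 - 2*y^3/3 + y^2 - 2*y


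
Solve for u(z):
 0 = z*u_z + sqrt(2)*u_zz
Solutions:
 u(z) = C1 + C2*erf(2^(1/4)*z/2)


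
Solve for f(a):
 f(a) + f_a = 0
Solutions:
 f(a) = C1*exp(-a)


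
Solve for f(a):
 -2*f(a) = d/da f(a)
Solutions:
 f(a) = C1*exp(-2*a)


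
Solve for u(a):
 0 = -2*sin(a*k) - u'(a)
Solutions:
 u(a) = C1 + 2*cos(a*k)/k


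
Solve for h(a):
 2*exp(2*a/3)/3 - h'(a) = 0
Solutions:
 h(a) = C1 + exp(2*a/3)


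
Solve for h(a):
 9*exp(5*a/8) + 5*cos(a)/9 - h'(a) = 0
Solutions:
 h(a) = C1 + 72*exp(5*a/8)/5 + 5*sin(a)/9


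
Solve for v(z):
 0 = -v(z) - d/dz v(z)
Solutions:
 v(z) = C1*exp(-z)


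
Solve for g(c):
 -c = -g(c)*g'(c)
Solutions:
 g(c) = -sqrt(C1 + c^2)
 g(c) = sqrt(C1 + c^2)


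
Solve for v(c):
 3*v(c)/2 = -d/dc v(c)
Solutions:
 v(c) = C1*exp(-3*c/2)


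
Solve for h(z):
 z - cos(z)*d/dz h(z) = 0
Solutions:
 h(z) = C1 + Integral(z/cos(z), z)


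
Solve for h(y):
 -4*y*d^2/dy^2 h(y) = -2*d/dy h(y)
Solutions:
 h(y) = C1 + C2*y^(3/2)


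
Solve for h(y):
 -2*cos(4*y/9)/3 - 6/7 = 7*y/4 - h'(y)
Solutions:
 h(y) = C1 + 7*y^2/8 + 6*y/7 + 3*sin(4*y/9)/2


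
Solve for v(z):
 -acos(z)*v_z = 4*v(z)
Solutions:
 v(z) = C1*exp(-4*Integral(1/acos(z), z))


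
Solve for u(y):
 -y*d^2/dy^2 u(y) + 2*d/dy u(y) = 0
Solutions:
 u(y) = C1 + C2*y^3


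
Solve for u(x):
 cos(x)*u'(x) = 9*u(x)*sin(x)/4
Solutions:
 u(x) = C1/cos(x)^(9/4)


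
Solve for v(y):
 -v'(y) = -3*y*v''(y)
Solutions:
 v(y) = C1 + C2*y^(4/3)


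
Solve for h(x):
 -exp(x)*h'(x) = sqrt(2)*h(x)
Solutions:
 h(x) = C1*exp(sqrt(2)*exp(-x))


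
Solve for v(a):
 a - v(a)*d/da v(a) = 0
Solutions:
 v(a) = -sqrt(C1 + a^2)
 v(a) = sqrt(C1 + a^2)


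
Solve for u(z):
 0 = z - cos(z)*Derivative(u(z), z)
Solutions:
 u(z) = C1 + Integral(z/cos(z), z)


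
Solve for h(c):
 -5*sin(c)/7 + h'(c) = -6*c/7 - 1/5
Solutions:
 h(c) = C1 - 3*c^2/7 - c/5 - 5*cos(c)/7


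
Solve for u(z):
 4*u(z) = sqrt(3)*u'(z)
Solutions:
 u(z) = C1*exp(4*sqrt(3)*z/3)


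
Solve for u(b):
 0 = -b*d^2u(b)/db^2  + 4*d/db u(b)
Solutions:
 u(b) = C1 + C2*b^5


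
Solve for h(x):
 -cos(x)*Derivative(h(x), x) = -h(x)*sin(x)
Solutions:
 h(x) = C1/cos(x)


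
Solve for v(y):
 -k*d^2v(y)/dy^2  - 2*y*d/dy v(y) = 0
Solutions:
 v(y) = C1 + C2*sqrt(k)*erf(y*sqrt(1/k))


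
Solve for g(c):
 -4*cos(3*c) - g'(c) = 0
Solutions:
 g(c) = C1 - 4*sin(3*c)/3


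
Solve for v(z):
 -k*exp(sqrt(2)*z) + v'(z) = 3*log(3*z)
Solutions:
 v(z) = C1 + sqrt(2)*k*exp(sqrt(2)*z)/2 + 3*z*log(z) + 3*z*(-1 + log(3))


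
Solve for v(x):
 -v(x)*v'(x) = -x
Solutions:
 v(x) = -sqrt(C1 + x^2)
 v(x) = sqrt(C1 + x^2)


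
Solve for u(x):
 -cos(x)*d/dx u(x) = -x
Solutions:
 u(x) = C1 + Integral(x/cos(x), x)


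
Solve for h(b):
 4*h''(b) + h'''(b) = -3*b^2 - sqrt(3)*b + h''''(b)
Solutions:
 h(b) = C1 + C2*b + C3*exp(b*(1 - sqrt(17))/2) + C4*exp(b*(1 + sqrt(17))/2) - b^4/16 + b^3*(3 - 2*sqrt(3))/48 + b^2*(-15 + 2*sqrt(3))/64


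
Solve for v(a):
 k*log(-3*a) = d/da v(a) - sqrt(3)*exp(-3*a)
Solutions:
 v(a) = C1 + a*k*log(-a) + a*k*(-1 + log(3)) - sqrt(3)*exp(-3*a)/3


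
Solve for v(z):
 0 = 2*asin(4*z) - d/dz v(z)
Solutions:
 v(z) = C1 + 2*z*asin(4*z) + sqrt(1 - 16*z^2)/2


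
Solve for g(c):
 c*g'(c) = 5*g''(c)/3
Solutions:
 g(c) = C1 + C2*erfi(sqrt(30)*c/10)


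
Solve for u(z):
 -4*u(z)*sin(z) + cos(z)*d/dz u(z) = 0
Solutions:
 u(z) = C1/cos(z)^4


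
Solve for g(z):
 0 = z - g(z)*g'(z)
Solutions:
 g(z) = -sqrt(C1 + z^2)
 g(z) = sqrt(C1 + z^2)


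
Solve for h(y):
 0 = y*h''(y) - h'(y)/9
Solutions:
 h(y) = C1 + C2*y^(10/9)


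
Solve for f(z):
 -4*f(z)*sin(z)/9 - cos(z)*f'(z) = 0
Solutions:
 f(z) = C1*cos(z)^(4/9)


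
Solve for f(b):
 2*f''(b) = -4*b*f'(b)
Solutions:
 f(b) = C1 + C2*erf(b)


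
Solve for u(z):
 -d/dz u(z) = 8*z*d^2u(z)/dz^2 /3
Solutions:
 u(z) = C1 + C2*z^(5/8)


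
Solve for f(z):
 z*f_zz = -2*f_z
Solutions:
 f(z) = C1 + C2/z


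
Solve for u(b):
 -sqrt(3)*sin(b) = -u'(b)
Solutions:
 u(b) = C1 - sqrt(3)*cos(b)


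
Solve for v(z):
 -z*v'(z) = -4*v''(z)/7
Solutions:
 v(z) = C1 + C2*erfi(sqrt(14)*z/4)


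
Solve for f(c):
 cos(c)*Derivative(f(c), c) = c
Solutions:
 f(c) = C1 + Integral(c/cos(c), c)


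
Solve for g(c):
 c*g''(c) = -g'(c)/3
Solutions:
 g(c) = C1 + C2*c^(2/3)


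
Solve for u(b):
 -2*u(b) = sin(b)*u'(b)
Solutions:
 u(b) = C1*(cos(b) + 1)/(cos(b) - 1)


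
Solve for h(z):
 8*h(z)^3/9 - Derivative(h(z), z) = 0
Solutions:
 h(z) = -3*sqrt(2)*sqrt(-1/(C1 + 8*z))/2
 h(z) = 3*sqrt(2)*sqrt(-1/(C1 + 8*z))/2


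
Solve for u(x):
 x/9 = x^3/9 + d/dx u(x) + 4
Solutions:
 u(x) = C1 - x^4/36 + x^2/18 - 4*x


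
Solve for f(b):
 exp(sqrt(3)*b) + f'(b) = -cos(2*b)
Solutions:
 f(b) = C1 - sqrt(3)*exp(sqrt(3)*b)/3 - sin(2*b)/2


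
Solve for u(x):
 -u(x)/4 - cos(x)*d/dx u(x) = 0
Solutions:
 u(x) = C1*(sin(x) - 1)^(1/8)/(sin(x) + 1)^(1/8)


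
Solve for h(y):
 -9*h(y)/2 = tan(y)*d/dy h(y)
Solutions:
 h(y) = C1/sin(y)^(9/2)


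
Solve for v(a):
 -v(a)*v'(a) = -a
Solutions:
 v(a) = -sqrt(C1 + a^2)
 v(a) = sqrt(C1 + a^2)


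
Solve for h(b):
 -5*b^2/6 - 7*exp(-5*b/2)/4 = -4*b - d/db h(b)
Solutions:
 h(b) = C1 + 5*b^3/18 - 2*b^2 - 7*exp(-5*b/2)/10


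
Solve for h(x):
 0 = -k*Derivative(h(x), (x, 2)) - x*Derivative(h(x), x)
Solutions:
 h(x) = C1 + C2*sqrt(k)*erf(sqrt(2)*x*sqrt(1/k)/2)


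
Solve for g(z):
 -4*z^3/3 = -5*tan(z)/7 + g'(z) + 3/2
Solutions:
 g(z) = C1 - z^4/3 - 3*z/2 - 5*log(cos(z))/7


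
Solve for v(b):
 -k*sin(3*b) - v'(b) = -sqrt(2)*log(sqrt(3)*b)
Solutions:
 v(b) = C1 + sqrt(2)*b*(log(b) - 1) + sqrt(2)*b*log(3)/2 + k*cos(3*b)/3


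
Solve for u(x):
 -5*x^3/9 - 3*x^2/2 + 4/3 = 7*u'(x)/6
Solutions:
 u(x) = C1 - 5*x^4/42 - 3*x^3/7 + 8*x/7


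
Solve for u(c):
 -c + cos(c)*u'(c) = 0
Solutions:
 u(c) = C1 + Integral(c/cos(c), c)


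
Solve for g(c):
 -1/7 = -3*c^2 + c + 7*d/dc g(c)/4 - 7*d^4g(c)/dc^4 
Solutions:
 g(c) = C1 + C4*exp(2^(1/3)*c/2) + 4*c^3/7 - 2*c^2/7 - 4*c/49 + (C2*sin(2^(1/3)*sqrt(3)*c/4) + C3*cos(2^(1/3)*sqrt(3)*c/4))*exp(-2^(1/3)*c/4)


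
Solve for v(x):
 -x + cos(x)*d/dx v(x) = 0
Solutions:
 v(x) = C1 + Integral(x/cos(x), x)


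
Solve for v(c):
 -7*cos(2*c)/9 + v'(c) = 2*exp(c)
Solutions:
 v(c) = C1 + 2*exp(c) + 7*sin(2*c)/18


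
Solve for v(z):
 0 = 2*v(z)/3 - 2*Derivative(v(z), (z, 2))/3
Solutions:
 v(z) = C1*exp(-z) + C2*exp(z)


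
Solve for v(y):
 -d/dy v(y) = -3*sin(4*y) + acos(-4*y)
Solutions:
 v(y) = C1 - y*acos(-4*y) - sqrt(1 - 16*y^2)/4 - 3*cos(4*y)/4


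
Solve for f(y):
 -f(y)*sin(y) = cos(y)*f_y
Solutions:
 f(y) = C1*cos(y)


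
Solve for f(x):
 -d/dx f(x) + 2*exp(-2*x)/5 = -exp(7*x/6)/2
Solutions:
 f(x) = C1 + 3*exp(7*x/6)/7 - exp(-2*x)/5


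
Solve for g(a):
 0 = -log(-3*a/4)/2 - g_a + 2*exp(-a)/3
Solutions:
 g(a) = C1 - a*log(-a)/2 + a*(-log(3)/2 + 1/2 + log(2)) - 2*exp(-a)/3


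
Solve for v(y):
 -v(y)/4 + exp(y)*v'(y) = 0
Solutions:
 v(y) = C1*exp(-exp(-y)/4)


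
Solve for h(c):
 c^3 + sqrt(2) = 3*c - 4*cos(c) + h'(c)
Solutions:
 h(c) = C1 + c^4/4 - 3*c^2/2 + sqrt(2)*c + 4*sin(c)


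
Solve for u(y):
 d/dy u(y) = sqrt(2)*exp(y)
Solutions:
 u(y) = C1 + sqrt(2)*exp(y)


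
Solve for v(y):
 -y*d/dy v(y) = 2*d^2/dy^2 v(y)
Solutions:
 v(y) = C1 + C2*erf(y/2)


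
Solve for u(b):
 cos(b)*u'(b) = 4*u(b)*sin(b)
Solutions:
 u(b) = C1/cos(b)^4


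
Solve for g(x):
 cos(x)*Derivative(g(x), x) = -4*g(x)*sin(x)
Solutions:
 g(x) = C1*cos(x)^4


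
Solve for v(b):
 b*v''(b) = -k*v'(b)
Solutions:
 v(b) = C1 + b^(1 - re(k))*(C2*sin(log(b)*Abs(im(k))) + C3*cos(log(b)*im(k)))


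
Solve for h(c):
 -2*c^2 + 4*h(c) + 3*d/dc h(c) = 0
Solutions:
 h(c) = C1*exp(-4*c/3) + c^2/2 - 3*c/4 + 9/16


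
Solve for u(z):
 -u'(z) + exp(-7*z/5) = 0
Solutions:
 u(z) = C1 - 5*exp(-7*z/5)/7


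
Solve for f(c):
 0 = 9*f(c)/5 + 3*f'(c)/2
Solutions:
 f(c) = C1*exp(-6*c/5)


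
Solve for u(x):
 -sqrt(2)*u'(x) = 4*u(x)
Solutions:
 u(x) = C1*exp(-2*sqrt(2)*x)


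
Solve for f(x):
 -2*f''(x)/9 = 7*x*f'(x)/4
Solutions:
 f(x) = C1 + C2*erf(3*sqrt(7)*x/4)


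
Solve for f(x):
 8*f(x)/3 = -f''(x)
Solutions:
 f(x) = C1*sin(2*sqrt(6)*x/3) + C2*cos(2*sqrt(6)*x/3)


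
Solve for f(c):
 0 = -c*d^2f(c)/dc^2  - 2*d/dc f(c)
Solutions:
 f(c) = C1 + C2/c


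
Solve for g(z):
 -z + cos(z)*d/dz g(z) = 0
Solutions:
 g(z) = C1 + Integral(z/cos(z), z)


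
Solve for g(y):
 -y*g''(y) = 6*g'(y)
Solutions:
 g(y) = C1 + C2/y^5


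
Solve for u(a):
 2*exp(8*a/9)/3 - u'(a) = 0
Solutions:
 u(a) = C1 + 3*exp(8*a/9)/4


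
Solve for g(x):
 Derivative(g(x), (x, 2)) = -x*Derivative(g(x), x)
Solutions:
 g(x) = C1 + C2*erf(sqrt(2)*x/2)


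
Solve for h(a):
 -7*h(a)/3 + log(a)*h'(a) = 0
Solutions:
 h(a) = C1*exp(7*li(a)/3)


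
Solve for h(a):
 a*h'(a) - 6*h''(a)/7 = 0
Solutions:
 h(a) = C1 + C2*erfi(sqrt(21)*a/6)


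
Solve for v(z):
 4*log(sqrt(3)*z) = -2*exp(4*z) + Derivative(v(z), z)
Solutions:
 v(z) = C1 + 4*z*log(z) + 2*z*(-2 + log(3)) + exp(4*z)/2


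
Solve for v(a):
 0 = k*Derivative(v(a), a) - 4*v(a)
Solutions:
 v(a) = C1*exp(4*a/k)


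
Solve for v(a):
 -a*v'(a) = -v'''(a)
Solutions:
 v(a) = C1 + Integral(C2*airyai(a) + C3*airybi(a), a)


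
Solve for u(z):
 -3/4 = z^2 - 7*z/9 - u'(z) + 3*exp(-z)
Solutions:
 u(z) = C1 + z^3/3 - 7*z^2/18 + 3*z/4 - 3*exp(-z)


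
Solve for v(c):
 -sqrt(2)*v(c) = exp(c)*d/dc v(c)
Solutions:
 v(c) = C1*exp(sqrt(2)*exp(-c))


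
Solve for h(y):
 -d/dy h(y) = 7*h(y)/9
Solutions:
 h(y) = C1*exp(-7*y/9)


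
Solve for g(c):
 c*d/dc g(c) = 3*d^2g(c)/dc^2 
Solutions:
 g(c) = C1 + C2*erfi(sqrt(6)*c/6)


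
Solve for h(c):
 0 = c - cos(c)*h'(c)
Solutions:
 h(c) = C1 + Integral(c/cos(c), c)


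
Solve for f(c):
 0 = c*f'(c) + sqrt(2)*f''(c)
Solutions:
 f(c) = C1 + C2*erf(2^(1/4)*c/2)


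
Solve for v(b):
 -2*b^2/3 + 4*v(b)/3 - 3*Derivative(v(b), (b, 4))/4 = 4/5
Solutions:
 v(b) = C1*exp(-2*sqrt(3)*b/3) + C2*exp(2*sqrt(3)*b/3) + C3*sin(2*sqrt(3)*b/3) + C4*cos(2*sqrt(3)*b/3) + b^2/2 + 3/5


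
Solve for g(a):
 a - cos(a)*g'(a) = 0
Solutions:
 g(a) = C1 + Integral(a/cos(a), a)


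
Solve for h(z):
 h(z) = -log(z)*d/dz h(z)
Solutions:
 h(z) = C1*exp(-li(z))


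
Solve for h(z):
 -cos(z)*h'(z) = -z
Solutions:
 h(z) = C1 + Integral(z/cos(z), z)


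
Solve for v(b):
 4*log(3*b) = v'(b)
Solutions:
 v(b) = C1 + 4*b*log(b) - 4*b + b*log(81)


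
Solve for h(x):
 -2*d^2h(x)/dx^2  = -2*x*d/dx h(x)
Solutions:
 h(x) = C1 + C2*erfi(sqrt(2)*x/2)


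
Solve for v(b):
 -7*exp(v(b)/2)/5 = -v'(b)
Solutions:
 v(b) = 2*log(-1/(C1 + 7*b)) + 2*log(10)


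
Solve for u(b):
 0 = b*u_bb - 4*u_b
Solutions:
 u(b) = C1 + C2*b^5


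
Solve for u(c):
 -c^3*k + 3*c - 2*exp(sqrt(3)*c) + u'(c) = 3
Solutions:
 u(c) = C1 + c^4*k/4 - 3*c^2/2 + 3*c + 2*sqrt(3)*exp(sqrt(3)*c)/3


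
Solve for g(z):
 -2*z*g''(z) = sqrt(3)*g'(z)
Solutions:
 g(z) = C1 + C2*z^(1 - sqrt(3)/2)


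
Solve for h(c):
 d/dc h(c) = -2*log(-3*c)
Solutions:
 h(c) = C1 - 2*c*log(-c) + 2*c*(1 - log(3))


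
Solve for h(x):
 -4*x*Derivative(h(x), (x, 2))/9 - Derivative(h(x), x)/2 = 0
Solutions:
 h(x) = C1 + C2/x^(1/8)


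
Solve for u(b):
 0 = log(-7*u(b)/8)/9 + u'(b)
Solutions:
 9*Integral(1/(log(-_y) - 3*log(2) + log(7)), (_y, u(b))) = C1 - b


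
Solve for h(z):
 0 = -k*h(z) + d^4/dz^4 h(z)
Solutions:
 h(z) = C1*exp(-k^(1/4)*z) + C2*exp(k^(1/4)*z) + C3*exp(-I*k^(1/4)*z) + C4*exp(I*k^(1/4)*z)


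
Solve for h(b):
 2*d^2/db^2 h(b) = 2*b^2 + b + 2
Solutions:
 h(b) = C1 + C2*b + b^4/12 + b^3/12 + b^2/2


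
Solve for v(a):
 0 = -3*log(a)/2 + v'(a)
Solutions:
 v(a) = C1 + 3*a*log(a)/2 - 3*a/2


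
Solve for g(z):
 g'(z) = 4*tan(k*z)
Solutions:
 g(z) = C1 + 4*Piecewise((-log(cos(k*z))/k, Ne(k, 0)), (0, True))


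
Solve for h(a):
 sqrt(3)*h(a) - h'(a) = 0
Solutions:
 h(a) = C1*exp(sqrt(3)*a)


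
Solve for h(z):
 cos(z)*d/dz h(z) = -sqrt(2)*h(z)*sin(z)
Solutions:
 h(z) = C1*cos(z)^(sqrt(2))


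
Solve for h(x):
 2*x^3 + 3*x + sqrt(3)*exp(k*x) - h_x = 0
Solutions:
 h(x) = C1 + x^4/2 + 3*x^2/2 + sqrt(3)*exp(k*x)/k


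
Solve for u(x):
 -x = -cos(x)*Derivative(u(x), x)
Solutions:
 u(x) = C1 + Integral(x/cos(x), x)


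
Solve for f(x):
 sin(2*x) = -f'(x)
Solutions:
 f(x) = C1 + cos(2*x)/2


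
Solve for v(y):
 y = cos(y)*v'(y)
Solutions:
 v(y) = C1 + Integral(y/cos(y), y)


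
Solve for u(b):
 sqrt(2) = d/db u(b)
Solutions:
 u(b) = C1 + sqrt(2)*b


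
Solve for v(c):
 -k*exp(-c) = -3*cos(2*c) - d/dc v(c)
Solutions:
 v(c) = C1 - k*exp(-c) - 3*sin(2*c)/2


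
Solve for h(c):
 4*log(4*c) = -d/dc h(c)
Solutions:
 h(c) = C1 - 4*c*log(c) - c*log(256) + 4*c


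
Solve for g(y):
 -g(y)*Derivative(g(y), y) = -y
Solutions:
 g(y) = -sqrt(C1 + y^2)
 g(y) = sqrt(C1 + y^2)


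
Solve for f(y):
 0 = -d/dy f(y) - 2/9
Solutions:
 f(y) = C1 - 2*y/9


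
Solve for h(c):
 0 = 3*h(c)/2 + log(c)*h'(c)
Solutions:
 h(c) = C1*exp(-3*li(c)/2)


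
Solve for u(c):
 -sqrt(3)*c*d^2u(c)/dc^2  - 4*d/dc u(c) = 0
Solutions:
 u(c) = C1 + C2*c^(1 - 4*sqrt(3)/3)


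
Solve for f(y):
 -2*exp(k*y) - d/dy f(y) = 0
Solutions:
 f(y) = C1 - 2*exp(k*y)/k


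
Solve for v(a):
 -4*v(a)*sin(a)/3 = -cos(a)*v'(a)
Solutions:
 v(a) = C1/cos(a)^(4/3)


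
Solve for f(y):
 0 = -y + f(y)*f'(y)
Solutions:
 f(y) = -sqrt(C1 + y^2)
 f(y) = sqrt(C1 + y^2)


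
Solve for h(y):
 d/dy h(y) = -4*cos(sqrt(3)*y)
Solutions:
 h(y) = C1 - 4*sqrt(3)*sin(sqrt(3)*y)/3


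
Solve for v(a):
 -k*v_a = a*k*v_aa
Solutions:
 v(a) = C1 + C2*log(a)


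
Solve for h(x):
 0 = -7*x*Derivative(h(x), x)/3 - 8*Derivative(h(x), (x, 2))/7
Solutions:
 h(x) = C1 + C2*erf(7*sqrt(3)*x/12)


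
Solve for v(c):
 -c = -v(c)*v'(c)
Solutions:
 v(c) = -sqrt(C1 + c^2)
 v(c) = sqrt(C1 + c^2)


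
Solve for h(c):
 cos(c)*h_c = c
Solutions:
 h(c) = C1 + Integral(c/cos(c), c)


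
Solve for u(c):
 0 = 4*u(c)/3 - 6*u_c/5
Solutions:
 u(c) = C1*exp(10*c/9)


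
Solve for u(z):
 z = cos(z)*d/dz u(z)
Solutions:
 u(z) = C1 + Integral(z/cos(z), z)


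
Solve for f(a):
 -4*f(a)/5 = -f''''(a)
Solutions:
 f(a) = C1*exp(-sqrt(2)*5^(3/4)*a/5) + C2*exp(sqrt(2)*5^(3/4)*a/5) + C3*sin(sqrt(2)*5^(3/4)*a/5) + C4*cos(sqrt(2)*5^(3/4)*a/5)


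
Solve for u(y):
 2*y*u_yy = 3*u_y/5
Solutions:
 u(y) = C1 + C2*y^(13/10)


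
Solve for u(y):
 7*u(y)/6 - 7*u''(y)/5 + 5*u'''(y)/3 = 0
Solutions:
 u(y) = C1*exp(y*(14*14^(2/3)/(25*sqrt(13665) + 2929)^(1/3) + 28 + 14^(1/3)*(25*sqrt(13665) + 2929)^(1/3))/100)*sin(14^(1/3)*sqrt(3)*y*(-(25*sqrt(13665) + 2929)^(1/3) + 14*14^(1/3)/(25*sqrt(13665) + 2929)^(1/3))/100) + C2*exp(y*(14*14^(2/3)/(25*sqrt(13665) + 2929)^(1/3) + 28 + 14^(1/3)*(25*sqrt(13665) + 2929)^(1/3))/100)*cos(14^(1/3)*sqrt(3)*y*(-(25*sqrt(13665) + 2929)^(1/3) + 14*14^(1/3)/(25*sqrt(13665) + 2929)^(1/3))/100) + C3*exp(y*(-14^(1/3)*(25*sqrt(13665) + 2929)^(1/3) - 14*14^(2/3)/(25*sqrt(13665) + 2929)^(1/3) + 14)/50)


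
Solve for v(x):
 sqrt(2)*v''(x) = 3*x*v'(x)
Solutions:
 v(x) = C1 + C2*erfi(2^(1/4)*sqrt(3)*x/2)


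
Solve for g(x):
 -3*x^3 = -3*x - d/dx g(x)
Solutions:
 g(x) = C1 + 3*x^4/4 - 3*x^2/2


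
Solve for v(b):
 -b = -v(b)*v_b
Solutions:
 v(b) = -sqrt(C1 + b^2)
 v(b) = sqrt(C1 + b^2)


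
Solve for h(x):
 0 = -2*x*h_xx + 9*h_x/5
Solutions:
 h(x) = C1 + C2*x^(19/10)


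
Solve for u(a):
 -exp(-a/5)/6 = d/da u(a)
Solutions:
 u(a) = C1 + 5*exp(-a/5)/6


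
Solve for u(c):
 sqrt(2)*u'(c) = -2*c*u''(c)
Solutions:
 u(c) = C1 + C2*c^(1 - sqrt(2)/2)


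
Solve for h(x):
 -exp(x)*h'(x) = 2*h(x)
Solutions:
 h(x) = C1*exp(2*exp(-x))


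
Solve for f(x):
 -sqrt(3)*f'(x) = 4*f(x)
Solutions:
 f(x) = C1*exp(-4*sqrt(3)*x/3)


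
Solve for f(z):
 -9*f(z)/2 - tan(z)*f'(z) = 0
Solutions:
 f(z) = C1/sin(z)^(9/2)


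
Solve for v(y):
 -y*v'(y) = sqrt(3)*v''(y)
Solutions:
 v(y) = C1 + C2*erf(sqrt(2)*3^(3/4)*y/6)


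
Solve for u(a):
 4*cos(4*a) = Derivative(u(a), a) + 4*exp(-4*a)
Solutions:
 u(a) = C1 + sin(4*a) + exp(-4*a)


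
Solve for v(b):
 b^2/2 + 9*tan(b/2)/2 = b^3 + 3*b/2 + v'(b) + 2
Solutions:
 v(b) = C1 - b^4/4 + b^3/6 - 3*b^2/4 - 2*b - 9*log(cos(b/2))


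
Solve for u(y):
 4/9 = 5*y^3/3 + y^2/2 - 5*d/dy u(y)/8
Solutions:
 u(y) = C1 + 2*y^4/3 + 4*y^3/15 - 32*y/45


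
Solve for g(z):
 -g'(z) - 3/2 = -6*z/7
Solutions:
 g(z) = C1 + 3*z^2/7 - 3*z/2


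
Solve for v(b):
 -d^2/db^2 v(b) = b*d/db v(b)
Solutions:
 v(b) = C1 + C2*erf(sqrt(2)*b/2)


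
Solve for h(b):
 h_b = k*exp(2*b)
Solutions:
 h(b) = C1 + k*exp(2*b)/2


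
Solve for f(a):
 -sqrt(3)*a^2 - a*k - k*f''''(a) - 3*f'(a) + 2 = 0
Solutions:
 f(a) = C1 + C2*exp(3^(1/3)*a*(-1/k)^(1/3)) + C3*exp(a*(-1/k)^(1/3)*(-3^(1/3) + 3^(5/6)*I)/2) + C4*exp(-a*(-1/k)^(1/3)*(3^(1/3) + 3^(5/6)*I)/2) - sqrt(3)*a^3/9 - a^2*k/6 + 2*a/3


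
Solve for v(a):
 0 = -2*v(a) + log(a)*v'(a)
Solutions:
 v(a) = C1*exp(2*li(a))


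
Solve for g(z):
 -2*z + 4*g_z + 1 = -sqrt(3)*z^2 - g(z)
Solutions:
 g(z) = C1*exp(-z/4) - sqrt(3)*z^2 + 2*z + 8*sqrt(3)*z - 32*sqrt(3) - 9


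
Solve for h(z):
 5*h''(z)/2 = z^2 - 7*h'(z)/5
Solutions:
 h(z) = C1 + C2*exp(-14*z/25) + 5*z^3/21 - 125*z^2/98 + 3125*z/686


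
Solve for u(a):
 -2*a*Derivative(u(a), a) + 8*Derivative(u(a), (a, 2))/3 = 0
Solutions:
 u(a) = C1 + C2*erfi(sqrt(6)*a/4)


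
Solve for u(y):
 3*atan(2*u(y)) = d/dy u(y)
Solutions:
 Integral(1/atan(2*_y), (_y, u(y))) = C1 + 3*y


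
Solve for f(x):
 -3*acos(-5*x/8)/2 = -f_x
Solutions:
 f(x) = C1 + 3*x*acos(-5*x/8)/2 + 3*sqrt(64 - 25*x^2)/10


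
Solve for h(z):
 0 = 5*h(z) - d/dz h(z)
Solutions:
 h(z) = C1*exp(5*z)


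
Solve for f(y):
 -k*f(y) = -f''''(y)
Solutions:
 f(y) = C1*exp(-k^(1/4)*y) + C2*exp(k^(1/4)*y) + C3*exp(-I*k^(1/4)*y) + C4*exp(I*k^(1/4)*y)
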